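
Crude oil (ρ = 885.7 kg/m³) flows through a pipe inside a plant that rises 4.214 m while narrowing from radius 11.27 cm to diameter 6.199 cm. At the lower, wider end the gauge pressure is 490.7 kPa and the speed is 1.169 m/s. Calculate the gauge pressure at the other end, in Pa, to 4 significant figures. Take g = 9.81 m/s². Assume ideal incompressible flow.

P₂ ≈ 348900 Pa

Mass conservation (A₁v₁ = A₂v₂) gives v₂ = 1.169 × 399.0/30.18 = 15.46 m/s.
Bernoulli: P₁ + ½ρv₁² + ρg h₁ = P₂ + ½ρv₂² + ρg h₂, so P₂ = P₁ + ½ρ(v₁² − v₂²) − ρg(h₂ − h₁).
P₂ = 490700 + ½·885.7·(1.169² − 15.46²) − 885.7·9.81·(+4.214) = 490700 + (-105200) − (36610) = 348900 Pa.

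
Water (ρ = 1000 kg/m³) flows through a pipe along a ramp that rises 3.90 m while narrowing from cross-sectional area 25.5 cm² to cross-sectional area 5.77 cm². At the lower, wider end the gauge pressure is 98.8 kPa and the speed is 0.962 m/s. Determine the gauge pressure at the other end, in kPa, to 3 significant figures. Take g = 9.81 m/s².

P₂ ≈ 52.0 kPa

Continuity gives A₁v₁ = A₂v₂, so v₂ = (25.5 cm²)/(5.77 cm²) × 0.962 m/s = 4.25 m/s.
Applying Bernoulli between the two ends and solving for P₂: P₂ = P₁ + ½ρ(v₁² − v₂²) − ρgΔh.
P₂ = 98800 + ½·1000·(0.962² − 4.25²) − 1000·9.81·(+3.90) = 98800 + (-8570) − (38300) = 52000 Pa.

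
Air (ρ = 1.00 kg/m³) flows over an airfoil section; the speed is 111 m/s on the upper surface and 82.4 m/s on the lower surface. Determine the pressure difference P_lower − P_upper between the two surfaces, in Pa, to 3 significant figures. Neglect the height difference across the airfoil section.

The pressure is lower where the speed is higher: ΔP = ½ρ(v_up² − v_low²).
ΔP = ½·1.00·(111² − 82.4²) = 2770 Pa.

ΔP ≈ 2770 Pa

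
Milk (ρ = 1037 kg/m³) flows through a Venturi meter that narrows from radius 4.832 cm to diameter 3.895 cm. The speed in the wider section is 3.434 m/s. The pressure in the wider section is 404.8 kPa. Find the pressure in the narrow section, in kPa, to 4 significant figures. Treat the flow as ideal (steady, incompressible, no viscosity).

179.2 kPa

Continuity gives A₁v₁ = A₂v₂, so v₂ = (73.35 cm²)/(11.92 cm²) × 3.434 m/s = 21.14 m/s.
The pipe is horizontal, so Bernoulli reduces to P₁ + ½ρv₁² = P₂ + ½ρv₂².
P₂ = P₁ − ½ρ(v₂² − v₁²) = 404800 − ½·1037·(21.14² − 3.434²) = 404800 − 225600 = 179200 Pa.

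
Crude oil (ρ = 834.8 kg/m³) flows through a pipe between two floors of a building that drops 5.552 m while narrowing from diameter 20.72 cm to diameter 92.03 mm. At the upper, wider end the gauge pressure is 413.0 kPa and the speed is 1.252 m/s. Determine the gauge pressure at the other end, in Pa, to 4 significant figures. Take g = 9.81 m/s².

P₂ ≈ 442300 Pa

The volume flow rate is constant, so v₂ = (A₁/A₂)v₁ = (337.2/66.52)·1.252 = 6.346 m/s.
Energy conservation along the streamline gives P₂ = P₁ − ½ρ(v₂² − v₁²) − ρg(h₂ − h₁).
P₂ = 413000 + ½·834.8·(1.252² − 6.346²) − 834.8·9.81·(−5.552) = 413000 + (-16160) − (-45470) = 442300 Pa.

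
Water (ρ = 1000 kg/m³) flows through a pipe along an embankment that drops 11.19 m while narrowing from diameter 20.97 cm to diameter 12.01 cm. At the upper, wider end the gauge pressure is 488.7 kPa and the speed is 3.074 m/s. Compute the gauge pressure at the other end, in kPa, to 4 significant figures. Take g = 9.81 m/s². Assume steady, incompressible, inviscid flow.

P₂ = 559.3 kPa

Continuity gives A₁v₁ = A₂v₂, so v₂ = (345.4 cm²)/(113.3 cm²) × 3.074 m/s = 9.372 m/s.
Energy conservation along the streamline gives P₂ = P₁ − ½ρ(v₂² − v₁²) − ρg(h₂ − h₁).
P₂ = 488700 + ½·1000·(3.074² − 9.372²) − 1000·9.81·(−11.19) = 488700 + (-39190) − (-109800) = 559300 Pa.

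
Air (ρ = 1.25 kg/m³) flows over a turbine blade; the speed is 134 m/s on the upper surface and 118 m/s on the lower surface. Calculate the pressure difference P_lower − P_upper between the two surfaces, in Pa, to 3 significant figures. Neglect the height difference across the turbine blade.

ΔP = 2520 Pa

The pressure is lower where the speed is higher: ΔP = ½ρ(v_up² − v_low²).
ΔP = ½·1.25·(134² − 118²) = 2520 Pa.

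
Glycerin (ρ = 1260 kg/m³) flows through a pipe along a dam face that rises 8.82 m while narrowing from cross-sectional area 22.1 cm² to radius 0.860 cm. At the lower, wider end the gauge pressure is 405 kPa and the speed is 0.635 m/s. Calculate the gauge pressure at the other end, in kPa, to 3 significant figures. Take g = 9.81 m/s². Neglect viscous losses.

P₂ ≈ 273 kPa

The volume flow rate is constant, so v₂ = (A₁/A₂)v₁ = (22.1/2.32)·0.635 = 6.04 m/s.
Applying Bernoulli between the two ends and solving for P₂: P₂ = P₁ + ½ρ(v₁² − v₂²) − ρgΔh.
P₂ = 405000 + ½·1260·(0.635² − 6.04²) − 1260·9.81·(+8.82) = 405000 + (-22700) − (109000) = 273000 Pa.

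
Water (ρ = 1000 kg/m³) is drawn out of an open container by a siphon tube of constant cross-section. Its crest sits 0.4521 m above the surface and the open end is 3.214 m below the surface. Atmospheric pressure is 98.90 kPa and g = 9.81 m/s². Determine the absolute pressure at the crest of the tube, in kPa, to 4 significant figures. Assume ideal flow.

P_top ≈ 62.94 kPa

From the surface to the outlet (both open to atmosphere, surface at rest): v = √(2g·h_out) = √(2·9.81·3.214) = 7.941 m/s.
Continuity keeps v the same throughout the tube; from surface to crest, P_atm + 0 = P_top + ½ρv² + ρg·h_top.
P_top = 98900 − ½·1000·7.941² − 1000·9.81·0.4521 = 62940 Pa.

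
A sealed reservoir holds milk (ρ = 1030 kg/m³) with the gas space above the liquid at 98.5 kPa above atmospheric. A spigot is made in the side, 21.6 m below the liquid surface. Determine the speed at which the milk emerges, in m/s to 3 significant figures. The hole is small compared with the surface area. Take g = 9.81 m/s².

Take point 1 at the surface (v₁ ≈ 0) and point 2 at the hole (at atmospheric pressure). Bernoulli: P₁ + ρg h = P_atm + ½ρv₂².
With P₁ − P_atm = 98500 Pa, v₂ = √(2gh + 2ΔP/ρ) = √(2·9.81·21.6 + 2·98500/1030) = 24.8 m/s.

v ≈ 24.8 m/s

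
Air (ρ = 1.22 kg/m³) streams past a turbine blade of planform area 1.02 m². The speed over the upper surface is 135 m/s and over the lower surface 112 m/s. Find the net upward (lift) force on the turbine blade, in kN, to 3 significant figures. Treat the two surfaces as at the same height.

F ≈ 3.53 kN

With equal heights on the two surfaces, Bernoulli gives P_lower − P_upper = ½ρ(v_upper² − v_lower²).
ΔP = ½·1.22·(135² − 112²) = 3470 Pa.
Lift = ΔP · A = 3470 × 1.02 = 3530 N.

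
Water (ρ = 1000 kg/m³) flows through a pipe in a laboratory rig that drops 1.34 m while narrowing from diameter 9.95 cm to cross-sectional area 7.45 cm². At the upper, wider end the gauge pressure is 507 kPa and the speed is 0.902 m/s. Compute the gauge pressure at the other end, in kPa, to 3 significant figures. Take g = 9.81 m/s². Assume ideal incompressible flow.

By continuity, v₂ = v₁·A₁/A₂ = 0.902·(77.8/7.45) = 9.41 m/s.
Applying Bernoulli between the two ends and solving for P₂: P₂ = P₁ + ½ρ(v₁² − v₂²) − ρgΔh.
P₂ = 507000 + ½·1000·(0.902² − 9.41²) − 1000·9.81·(−1.34) = 507000 + (-43900) − (-13100) = 476000 Pa.

P₂ ≈ 476 kPa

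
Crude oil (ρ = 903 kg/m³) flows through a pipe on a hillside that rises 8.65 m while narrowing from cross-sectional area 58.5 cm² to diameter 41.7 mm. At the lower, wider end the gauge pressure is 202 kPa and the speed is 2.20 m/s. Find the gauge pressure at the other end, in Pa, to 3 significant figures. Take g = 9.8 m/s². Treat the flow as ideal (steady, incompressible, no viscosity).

87500 Pa

By continuity, v₂ = v₁·A₁/A₂ = 2.20·(58.5/13.7) = 9.42 m/s.
Applying Bernoulli between the two ends and solving for P₂: P₂ = P₁ + ½ρ(v₁² − v₂²) − ρgΔh.
P₂ = 202000 + ½·903·(2.20² − 9.42²) − 903·9.8·(+8.65) = 202000 + (-37900) − (76500) = 87500 Pa.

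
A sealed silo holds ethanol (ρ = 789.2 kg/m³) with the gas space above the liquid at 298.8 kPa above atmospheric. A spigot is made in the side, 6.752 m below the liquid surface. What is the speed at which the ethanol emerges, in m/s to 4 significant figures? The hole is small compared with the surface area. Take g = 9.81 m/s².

29.83 m/s

Take point 1 at the surface (v₁ ≈ 0) and point 2 at the hole (at atmospheric pressure). Bernoulli: P₁ + ρg h = P_atm + ½ρv₂².
With P₁ − P_atm = 298800 Pa, v₂ = √(2gh + 2ΔP/ρ) = √(2·9.81·6.752 + 2·298800/789.2) = 29.83 m/s.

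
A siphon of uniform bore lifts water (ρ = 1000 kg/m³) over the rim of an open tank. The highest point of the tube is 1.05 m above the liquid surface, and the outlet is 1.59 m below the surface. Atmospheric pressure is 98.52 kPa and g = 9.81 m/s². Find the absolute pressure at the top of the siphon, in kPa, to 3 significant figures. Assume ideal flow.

P_top ≈ 72.6 kPa

From the surface to the outlet (both open to atmosphere, surface at rest): v = √(2g·h_out) = √(2·9.81·1.59) = 5.59 m/s.
Continuity keeps v the same throughout the tube; from surface to crest, P_atm + 0 = P_top + ½ρv² + ρg·h_top.
P_top = 98520 − ½·1000·5.59² − 1000·9.81·1.05 = 72600 Pa.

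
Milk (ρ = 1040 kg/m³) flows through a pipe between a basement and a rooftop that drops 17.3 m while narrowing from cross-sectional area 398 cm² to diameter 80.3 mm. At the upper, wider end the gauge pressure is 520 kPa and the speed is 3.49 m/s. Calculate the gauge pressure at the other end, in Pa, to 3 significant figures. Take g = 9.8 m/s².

311000 Pa

By continuity, v₂ = v₁·A₁/A₂ = 3.49·(398/50.6) = 27.4 m/s.
Energy conservation along the streamline gives P₂ = P₁ − ½ρ(v₂² − v₁²) − ρg(h₂ − h₁).
P₂ = 520000 + ½·1040·(3.49² − 27.4²) − 1040·9.8·(−17.3) = 520000 + (-385000) − (-176000) = 311000 Pa.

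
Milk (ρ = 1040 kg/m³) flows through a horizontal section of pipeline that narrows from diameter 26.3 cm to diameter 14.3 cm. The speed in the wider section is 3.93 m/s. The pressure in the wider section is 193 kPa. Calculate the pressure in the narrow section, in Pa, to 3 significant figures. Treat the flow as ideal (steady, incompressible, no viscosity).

By continuity, v₂ = v₁·A₁/A₂ = 3.93·(543/161) = 13.3 m/s.
With no height change, Bernoulli's equation is P₁ + ½ρv₁² = P₂ + ½ρv₂².
P₂ = P₁ − ½ρ(v₂² − v₁²) = 193000 − ½·1040·(13.3² − 3.93²) = 193000 − 83900 = 109000 Pa.

P₂ = 109000 Pa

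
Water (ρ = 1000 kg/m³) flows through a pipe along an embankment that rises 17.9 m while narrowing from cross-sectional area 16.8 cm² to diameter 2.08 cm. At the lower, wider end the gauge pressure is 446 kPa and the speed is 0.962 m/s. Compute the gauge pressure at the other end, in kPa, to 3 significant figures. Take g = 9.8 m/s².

By continuity, v₂ = v₁·A₁/A₂ = 0.962·(16.8/3.40) = 4.76 m/s.
Bernoulli: P₁ + ½ρv₁² + ρg h₁ = P₂ + ½ρv₂² + ρg h₂, so P₂ = P₁ + ½ρ(v₁² − v₂²) − ρg(h₂ − h₁).
P₂ = 446000 + ½·1000·(0.962² − 4.76²) − 1000·9.8·(+17.9) = 446000 + (-10800) − (175000) = 260000 Pa.

P₂ ≈ 260 kPa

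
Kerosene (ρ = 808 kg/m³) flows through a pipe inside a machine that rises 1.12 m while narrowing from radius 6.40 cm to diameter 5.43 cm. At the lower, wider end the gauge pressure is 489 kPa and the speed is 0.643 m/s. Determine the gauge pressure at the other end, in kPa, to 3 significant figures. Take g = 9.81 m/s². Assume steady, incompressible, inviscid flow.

The volume flow rate is constant, so v₂ = (A₁/A₂)v₁ = (129/23.2)·0.643 = 3.57 m/s.
Applying Bernoulli between the two ends and solving for P₂: P₂ = P₁ + ½ρ(v₁² − v₂²) − ρgΔh.
P₂ = 489000 + ½·808·(0.643² − 3.57²) − 808·9.81·(+1.12) = 489000 + (-4990) − (8880) = 475000 Pa.

P₂ ≈ 475 kPa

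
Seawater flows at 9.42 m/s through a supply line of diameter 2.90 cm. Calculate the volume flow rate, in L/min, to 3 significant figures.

Q = 373 L/min

Q = A·v = 0.000661 m² × 9.42 m/s = 0.00622 m³/s.
Converting: 0.00622 m³/s × 60000 = 373 L/min.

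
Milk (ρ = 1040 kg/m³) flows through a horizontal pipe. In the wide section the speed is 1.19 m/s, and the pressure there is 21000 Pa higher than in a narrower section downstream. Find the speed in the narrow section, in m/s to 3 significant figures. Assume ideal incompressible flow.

v₂ ≈ 6.47 m/s

Along the level pipe P + ½ρv² is conserved, hence v₂² = v₁² + 2(P₁ − P₂)/ρ.
v₂ = √(1.19² + 2·21000/1040) = √(1.42 + 40.4) = 6.47 m/s.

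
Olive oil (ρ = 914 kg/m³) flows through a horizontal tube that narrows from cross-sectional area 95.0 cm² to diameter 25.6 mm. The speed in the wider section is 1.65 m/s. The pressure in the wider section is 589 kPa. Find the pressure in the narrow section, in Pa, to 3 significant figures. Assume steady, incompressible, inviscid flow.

By continuity, v₂ = v₁·A₁/A₂ = 1.65·(95.0/5.15) = 30.5 m/s.
The pipe is horizontal, so Bernoulli reduces to P₁ + ½ρv₁² = P₂ + ½ρv₂².
P₂ = P₁ − ½ρ(v₂² − v₁²) = 589000 − ½·914·(30.5² − 1.65²) = 589000 − 423000 = 166000 Pa.

166000 Pa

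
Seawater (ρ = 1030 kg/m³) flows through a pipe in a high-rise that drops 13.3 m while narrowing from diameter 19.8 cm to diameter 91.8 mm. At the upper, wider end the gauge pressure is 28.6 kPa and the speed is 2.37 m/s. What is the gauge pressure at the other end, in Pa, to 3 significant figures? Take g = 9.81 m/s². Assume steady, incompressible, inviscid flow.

By continuity, v₂ = v₁·A₁/A₂ = 2.37·(308/66.2) = 11.0 m/s.
Applying Bernoulli between the two ends and solving for P₂: P₂ = P₁ + ½ρ(v₁² − v₂²) − ρgΔh.
P₂ = 28600 + ½·1030·(2.37² − 11.0²) − 1030·9.81·(−13.3) = 28600 + (-59700) − (-134000) = 103000 Pa.

P₂ = 103000 Pa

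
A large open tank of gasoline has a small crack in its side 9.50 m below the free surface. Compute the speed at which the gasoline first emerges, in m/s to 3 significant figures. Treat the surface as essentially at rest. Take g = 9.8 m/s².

The surface is effectively still and both ends are open, so ½v² = gh and v = √(2·9.8·9.50) = 13.6 m/s.

13.6 m/s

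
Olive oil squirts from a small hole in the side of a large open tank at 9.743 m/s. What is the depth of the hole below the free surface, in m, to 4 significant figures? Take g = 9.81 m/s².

h ≈ 4.838 m

For a small hole in a large open tank, ½v² = gh, giving h = v²/(2g).
h = 9.743²/(2·9.81) = 94.93/19.62 = 4.838 m.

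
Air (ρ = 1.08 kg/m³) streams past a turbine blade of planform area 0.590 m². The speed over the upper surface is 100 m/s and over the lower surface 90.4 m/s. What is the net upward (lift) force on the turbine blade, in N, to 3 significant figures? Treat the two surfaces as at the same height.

With equal heights on the two surfaces, Bernoulli gives P_lower − P_upper = ½ρ(v_upper² − v_lower²).
ΔP = ½·1.08·(100² − 90.4²) = 987 Pa.
Lift = ΔP · A = 987 × 0.590 = 582 N.

F ≈ 582 N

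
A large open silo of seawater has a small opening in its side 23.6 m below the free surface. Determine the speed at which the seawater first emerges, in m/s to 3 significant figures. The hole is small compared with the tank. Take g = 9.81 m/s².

v ≈ 21.5 m/s

Torricelli's result v = √(2gh) gives v = √(2·9.81·23.6) = 21.5 m/s.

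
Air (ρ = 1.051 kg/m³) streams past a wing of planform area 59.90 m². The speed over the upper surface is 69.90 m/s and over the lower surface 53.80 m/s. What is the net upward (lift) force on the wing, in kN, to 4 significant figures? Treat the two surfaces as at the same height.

The faster flow above has the lower pressure; Bernoulli (same height) gives ΔP = ½ρ(v_up² − v_low²).
ΔP = ½·1.051·(69.90² − 53.80²) = 1047 Pa.
Lift = ΔP · A = 1047 × 59.90 = 62690 N.

62.69 kN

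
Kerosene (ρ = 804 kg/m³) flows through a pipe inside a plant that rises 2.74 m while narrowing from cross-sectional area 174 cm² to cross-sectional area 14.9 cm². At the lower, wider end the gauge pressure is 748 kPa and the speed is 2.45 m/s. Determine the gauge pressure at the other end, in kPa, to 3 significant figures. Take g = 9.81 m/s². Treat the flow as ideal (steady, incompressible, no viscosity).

The volume flow rate is constant, so v₂ = (A₁/A₂)v₁ = (174/14.9)·2.45 = 28.6 m/s.
Bernoulli: P₁ + ½ρv₁² + ρg h₁ = P₂ + ½ρv₂² + ρg h₂, so P₂ = P₁ + ½ρ(v₁² − v₂²) − ρg(h₂ − h₁).
P₂ = 748000 + ½·804·(2.45² − 28.6²) − 804·9.81·(+2.74) = 748000 + (-327000) − (21600) = 400000 Pa.

P₂ ≈ 400 kPa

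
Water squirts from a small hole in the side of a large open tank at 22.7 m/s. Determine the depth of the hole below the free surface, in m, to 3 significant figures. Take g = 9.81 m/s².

h ≈ 26.3 m

Torricelli: v = √(2gh), so h = v²/(2g).
h = 22.7²/(2·9.81) = 515/19.62 = 26.3 m.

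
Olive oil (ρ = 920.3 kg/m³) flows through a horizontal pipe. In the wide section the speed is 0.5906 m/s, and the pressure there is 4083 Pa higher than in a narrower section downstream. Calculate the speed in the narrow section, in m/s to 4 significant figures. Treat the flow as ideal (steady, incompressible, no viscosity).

Along the level pipe P + ½ρv² is conserved, hence v₂² = v₁² + 2(P₁ − P₂)/ρ.
v₂ = √(0.5906² + 2·4083/920.3) = √(0.3488 + 8.873) = 3.037 m/s.

v₂ ≈ 3.037 m/s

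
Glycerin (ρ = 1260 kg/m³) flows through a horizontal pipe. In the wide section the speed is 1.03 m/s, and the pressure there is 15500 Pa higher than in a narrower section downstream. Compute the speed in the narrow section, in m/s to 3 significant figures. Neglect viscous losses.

With h₁ = h₂, rearranging Bernoulli gives v₂ = √(v₁² + 2ΔP/ρ).
v₂ = √(1.03² + 2·15500/1260) = √(1.06 + 24.6) = 5.07 m/s.

v₂ ≈ 5.07 m/s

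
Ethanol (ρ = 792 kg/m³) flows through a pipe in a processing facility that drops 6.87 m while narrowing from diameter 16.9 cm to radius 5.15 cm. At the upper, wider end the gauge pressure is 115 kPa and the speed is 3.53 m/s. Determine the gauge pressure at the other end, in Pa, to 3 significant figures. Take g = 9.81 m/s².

Mass conservation (A₁v₁ = A₂v₂) gives v₂ = 3.53 × 224/83.3 = 9.50 m/s.
Applying Bernoulli between the two ends and solving for P₂: P₂ = P₁ + ½ρ(v₁² − v₂²) − ρgΔh.
P₂ = 115000 + ½·792·(3.53² − 9.50²) − 792·9.81·(−6.87) = 115000 + (-30800) − (-53400) = 138000 Pa.

P₂ ≈ 138000 Pa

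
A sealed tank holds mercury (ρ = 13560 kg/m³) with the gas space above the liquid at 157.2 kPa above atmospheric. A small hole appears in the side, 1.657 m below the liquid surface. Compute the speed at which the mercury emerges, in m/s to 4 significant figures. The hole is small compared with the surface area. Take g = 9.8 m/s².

Take point 1 at the surface (v₁ ≈ 0) and point 2 at the hole (at atmospheric pressure). Bernoulli: P₁ + ρg h = P_atm + ½ρv₂².
With P₁ − P_atm = 157200 Pa, v₂ = √(2gh + 2ΔP/ρ) = √(2·9.8·1.657 + 2·157200/13560) = 7.461 m/s.

v = 7.461 m/s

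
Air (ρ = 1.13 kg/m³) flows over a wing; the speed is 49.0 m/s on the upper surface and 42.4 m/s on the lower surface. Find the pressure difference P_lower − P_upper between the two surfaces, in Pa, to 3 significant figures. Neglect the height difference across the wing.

ΔP = 341 Pa

With negligible Δh, P + ½ρv² is constant, so P_low − P_up = ½ρ(v_up² − v_low²).
ΔP = ½·1.13·(49.0² − 42.4²) = 341 Pa.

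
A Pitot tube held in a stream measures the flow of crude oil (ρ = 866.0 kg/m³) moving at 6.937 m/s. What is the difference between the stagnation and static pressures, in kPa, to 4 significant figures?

ΔP ≈ 20.84 kPa

Bernoulli between the free stream and the stagnation point: ½ρv² = P_stag − P_static.
ΔP = ½·866.0·6.937² = 20840 Pa.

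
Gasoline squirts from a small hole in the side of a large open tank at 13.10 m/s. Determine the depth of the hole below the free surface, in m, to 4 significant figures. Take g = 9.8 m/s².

Inverting v = √(2gh) gives h = v² / 2g.
h = 13.10²/(2·9.8) = 171.6/19.60 = 8.756 m.

h = 8.756 m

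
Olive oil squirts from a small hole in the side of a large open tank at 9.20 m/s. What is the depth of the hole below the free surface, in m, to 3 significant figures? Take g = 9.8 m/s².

h ≈ 4.32 m

Inverting v = √(2gh) gives h = v² / 2g.
h = 9.20²/(2·9.8) = 84.6/19.60 = 4.32 m.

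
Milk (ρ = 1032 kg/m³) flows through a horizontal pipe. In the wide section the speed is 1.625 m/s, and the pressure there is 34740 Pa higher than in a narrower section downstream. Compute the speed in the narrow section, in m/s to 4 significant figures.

v₂ = 8.365 m/s

With h₁ = h₂, rearranging Bernoulli gives v₂ = √(v₁² + 2ΔP/ρ).
v₂ = √(1.625² + 2·34740/1032) = √(2.641 + 67.33) = 8.365 m/s.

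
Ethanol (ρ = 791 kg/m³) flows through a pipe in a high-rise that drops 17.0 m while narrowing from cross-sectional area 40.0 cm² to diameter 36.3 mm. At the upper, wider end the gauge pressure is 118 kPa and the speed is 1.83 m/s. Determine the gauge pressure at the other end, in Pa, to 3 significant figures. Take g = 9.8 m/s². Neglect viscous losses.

The volume flow rate is constant, so v₂ = (A₁/A₂)v₁ = (40.0/10.3)·1.83 = 7.07 m/s.
Energy conservation along the streamline gives P₂ = P₁ − ½ρ(v₂² − v₁²) − ρg(h₂ − h₁).
P₂ = 118000 + ½·791·(1.83² − 7.07²) − 791·9.8·(−17.0) = 118000 + (-18500) − (-132000) = 231000 Pa.

P₂ ≈ 231000 Pa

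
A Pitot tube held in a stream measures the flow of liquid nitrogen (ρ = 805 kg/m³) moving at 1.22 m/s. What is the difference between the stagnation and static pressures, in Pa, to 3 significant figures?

At the stagnation point the flow is brought to rest, so Bernoulli gives P_stag − P_static = ½ρv².
ΔP = ½·805·1.22² = 599 Pa.

ΔP ≈ 599 Pa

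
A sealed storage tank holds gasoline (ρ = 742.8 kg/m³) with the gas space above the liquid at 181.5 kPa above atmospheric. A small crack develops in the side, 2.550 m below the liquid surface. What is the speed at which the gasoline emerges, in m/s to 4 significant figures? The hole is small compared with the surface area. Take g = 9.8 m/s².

v ≈ 23.21 m/s

Take point 1 at the surface (v₁ ≈ 0) and point 2 at the hole (at atmospheric pressure). Bernoulli: P₁ + ρg h = P_atm + ½ρv₂².
With P₁ − P_atm = 181500 Pa, v₂ = √(2gh + 2ΔP/ρ) = √(2·9.8·2.550 + 2·181500/742.8) = 23.21 m/s.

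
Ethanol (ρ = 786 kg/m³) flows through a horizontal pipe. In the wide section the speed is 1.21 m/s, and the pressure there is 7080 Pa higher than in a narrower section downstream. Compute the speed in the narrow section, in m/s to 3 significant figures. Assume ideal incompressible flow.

v₂ ≈ 4.41 m/s

Along the level pipe P + ½ρv² is conserved, hence v₂² = v₁² + 2(P₁ − P₂)/ρ.
v₂ = √(1.21² + 2·7080/786) = √(1.46 + 18.0) = 4.41 m/s.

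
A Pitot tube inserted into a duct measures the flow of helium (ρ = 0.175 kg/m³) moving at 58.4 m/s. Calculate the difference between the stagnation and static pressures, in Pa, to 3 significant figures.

298 Pa

Bernoulli between the free stream and the stagnation point: ½ρv² = P_stag − P_static.
ΔP = ½·0.175·58.4² = 298 Pa.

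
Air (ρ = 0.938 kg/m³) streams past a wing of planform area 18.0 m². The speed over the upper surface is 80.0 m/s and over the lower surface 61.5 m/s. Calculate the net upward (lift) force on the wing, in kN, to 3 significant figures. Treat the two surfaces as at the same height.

F ≈ 22.1 kN

From P + ½ρv² = const at equal height, P_low − P_up = ½ρ(v_up² − v_low²).
ΔP = ½·0.938·(80.0² − 61.5²) = 1230 Pa.
Lift = ΔP · A = 1230 × 18.0 = 22100 N.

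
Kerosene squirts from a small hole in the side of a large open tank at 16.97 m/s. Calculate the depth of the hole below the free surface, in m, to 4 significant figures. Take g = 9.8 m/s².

h = 14.69 m

Inverting v = √(2gh) gives h = v² / 2g.
h = 16.97²/(2·9.8) = 288.0/19.60 = 14.69 m.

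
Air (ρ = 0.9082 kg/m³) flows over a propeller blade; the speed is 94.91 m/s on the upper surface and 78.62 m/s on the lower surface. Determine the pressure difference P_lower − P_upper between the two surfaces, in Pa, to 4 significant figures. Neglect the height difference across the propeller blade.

With negligible Δh, P + ½ρv² is constant, so P_low − P_up = ½ρ(v_up² − v_low²).
ΔP = ½·0.9082·(94.91² − 78.62²) = 1284 Pa.

ΔP ≈ 1284 Pa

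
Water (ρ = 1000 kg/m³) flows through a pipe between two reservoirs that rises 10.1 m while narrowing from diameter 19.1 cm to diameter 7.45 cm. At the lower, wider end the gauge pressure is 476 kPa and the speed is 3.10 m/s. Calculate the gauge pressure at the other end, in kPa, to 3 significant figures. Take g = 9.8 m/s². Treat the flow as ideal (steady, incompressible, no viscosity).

P₂ ≈ 174 kPa

Continuity gives A₁v₁ = A₂v₂, so v₂ = (287 cm²)/(43.6 cm²) × 3.10 m/s = 20.4 m/s.
Energy conservation along the streamline gives P₂ = P₁ − ½ρ(v₂² − v₁²) − ρg(h₂ − h₁).
P₂ = 476000 + ½·1000·(3.10² − 20.4²) − 1000·9.8·(+10.1) = 476000 + (-203000) − (99000) = 174000 Pa.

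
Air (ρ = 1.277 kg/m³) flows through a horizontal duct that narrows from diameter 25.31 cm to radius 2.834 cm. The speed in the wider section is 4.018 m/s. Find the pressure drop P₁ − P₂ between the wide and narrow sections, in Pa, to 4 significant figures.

4088 Pa

Mass conservation (A₁v₁ = A₂v₂) gives v₂ = 4.018 × 503.1/25.23 = 80.12 m/s.
With no height change, Bernoulli's equation is P₁ + ½ρv₁² = P₂ + ½ρv₂².
P₁ − P₂ = ½·1.277·(80.12² − 4.018²) = ½·1.277·6403 = 4088 Pa.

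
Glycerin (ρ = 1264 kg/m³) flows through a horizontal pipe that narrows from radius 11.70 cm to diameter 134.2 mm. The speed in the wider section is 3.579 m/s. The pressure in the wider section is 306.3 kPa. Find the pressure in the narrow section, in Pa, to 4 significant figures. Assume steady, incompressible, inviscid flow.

The volume flow rate is constant, so v₂ = (A₁/A₂)v₁ = (430.1/141.4)·3.579 = 10.88 m/s.
With no height change, Bernoulli's equation is P₁ + ½ρv₁² = P₂ + ½ρv₂².
P₂ = P₁ − ½ρ(v₂² − v₁²) = 306300 − ½·1264·(10.88² − 3.579²) = 306300 − 66740 = 239600 Pa.

P₂ ≈ 239600 Pa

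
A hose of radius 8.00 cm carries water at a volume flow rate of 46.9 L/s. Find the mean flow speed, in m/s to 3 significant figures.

Q = 46.9 L/s = 0.0469 m³/s.
v = Q/A = 0.0469 / 0.0201 = 2.33 m/s.

v ≈ 2.33 m/s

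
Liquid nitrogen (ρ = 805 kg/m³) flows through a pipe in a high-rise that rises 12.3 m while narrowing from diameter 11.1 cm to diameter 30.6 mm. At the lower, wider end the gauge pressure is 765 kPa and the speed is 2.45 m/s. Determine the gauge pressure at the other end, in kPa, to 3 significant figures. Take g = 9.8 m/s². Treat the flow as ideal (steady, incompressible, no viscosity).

Mass conservation (A₁v₁ = A₂v₂) gives v₂ = 2.45 × 96.8/7.35 = 32.2 m/s.
Energy conservation along the streamline gives P₂ = P₁ − ½ρ(v₂² − v₁²) − ρg(h₂ − h₁).
P₂ = 765000 + ½·805·(2.45² − 32.2²) − 805·9.8·(+12.3) = 765000 + (-416000) − (97000) = 252000 Pa.

P₂ = 252 kPa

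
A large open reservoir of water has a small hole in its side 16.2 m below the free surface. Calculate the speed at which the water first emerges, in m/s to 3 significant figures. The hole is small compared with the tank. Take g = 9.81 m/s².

v ≈ 17.8 m/s

With the surface at rest and both surface and jet at atmospheric pressure, Bernoulli gives ρg h = ½ρv², so v = √(2gh) = √(2·9.81·16.2) = 17.8 m/s.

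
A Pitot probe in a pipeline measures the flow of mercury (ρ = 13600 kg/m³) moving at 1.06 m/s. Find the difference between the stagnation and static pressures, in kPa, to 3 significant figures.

ΔP ≈ 7.64 kPa

At the stagnation point the flow is brought to rest, so Bernoulli gives P_stag − P_static = ½ρv².
ΔP = ½·13600·1.06² = 7640 Pa.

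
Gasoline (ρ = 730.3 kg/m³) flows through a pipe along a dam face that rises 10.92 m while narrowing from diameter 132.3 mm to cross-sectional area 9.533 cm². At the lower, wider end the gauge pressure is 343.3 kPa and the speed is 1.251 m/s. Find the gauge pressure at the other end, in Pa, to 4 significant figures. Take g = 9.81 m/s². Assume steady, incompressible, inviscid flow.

By continuity, v₂ = v₁·A₁/A₂ = 1.251·(137.5/9.533) = 18.04 m/s.
Energy conservation along the streamline gives P₂ = P₁ − ½ρ(v₂² − v₁²) − ρg(h₂ − h₁).
P₂ = 343300 + ½·730.3·(1.251² − 18.04²) − 730.3·9.81·(+10.92) = 343300 + (-118300) − (78230) = 146800 Pa.

P₂ ≈ 146800 Pa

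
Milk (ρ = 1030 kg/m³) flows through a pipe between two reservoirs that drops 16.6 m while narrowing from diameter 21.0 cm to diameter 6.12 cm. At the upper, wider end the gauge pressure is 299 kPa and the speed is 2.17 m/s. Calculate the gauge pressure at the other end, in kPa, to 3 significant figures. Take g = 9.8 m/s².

Continuity gives A₁v₁ = A₂v₂, so v₂ = (346 cm²)/(29.4 cm²) × 2.17 m/s = 25.6 m/s.
Bernoulli: P₁ + ½ρv₁² + ρg h₁ = P₂ + ½ρv₂² + ρg h₂, so P₂ = P₁ + ½ρ(v₁² − v₂²) − ρg(h₂ − h₁).
P₂ = 299000 + ½·1030·(2.17² − 25.6²) − 1030·9.8·(−16.6) = 299000 + (-334000) − (-168000) = 133000 Pa.

P₂ ≈ 133 kPa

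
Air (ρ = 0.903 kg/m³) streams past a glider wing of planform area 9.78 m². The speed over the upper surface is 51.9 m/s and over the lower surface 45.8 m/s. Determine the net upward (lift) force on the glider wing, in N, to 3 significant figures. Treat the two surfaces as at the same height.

F ≈ 2630 N

The faster flow above has the lower pressure; Bernoulli (same height) gives ΔP = ½ρ(v_up² − v_low²).
ΔP = ½·0.903·(51.9² − 45.8²) = 269 Pa.
Lift = ΔP · A = 269 × 9.78 = 2630 N.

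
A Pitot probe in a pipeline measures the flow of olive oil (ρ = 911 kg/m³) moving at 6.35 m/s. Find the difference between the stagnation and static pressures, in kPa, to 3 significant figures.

Bernoulli between the free stream and the stagnation point: ½ρv² = P_stag − P_static.
ΔP = ½·911·6.35² = 18400 Pa.

18.4 kPa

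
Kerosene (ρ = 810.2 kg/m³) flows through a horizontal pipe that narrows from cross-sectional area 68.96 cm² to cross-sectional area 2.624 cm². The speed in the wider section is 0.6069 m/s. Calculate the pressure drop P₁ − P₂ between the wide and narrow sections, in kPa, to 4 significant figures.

The volume flow rate is constant, so v₂ = (A₁/A₂)v₁ = (68.96/2.624)·0.6069 = 15.95 m/s.
Bernoulli (h₁ = h₂): P₁ − P₂ = ½ρ(v₂² − v₁²).
P₁ − P₂ = ½·810.2·(15.95² − 0.6069²) = ½·810.2·254.0 = 102900 Pa.

ΔP ≈ 102.9 kPa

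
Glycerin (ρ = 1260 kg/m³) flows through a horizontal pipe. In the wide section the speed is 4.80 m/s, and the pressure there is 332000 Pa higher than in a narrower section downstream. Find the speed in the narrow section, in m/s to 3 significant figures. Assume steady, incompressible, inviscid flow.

With h₁ = h₂, rearranging Bernoulli gives v₂ = √(v₁² + 2ΔP/ρ).
v₂ = √(4.80² + 2·332000/1260) = √(23.0 + 527) = 23.5 m/s.

v₂ ≈ 23.5 m/s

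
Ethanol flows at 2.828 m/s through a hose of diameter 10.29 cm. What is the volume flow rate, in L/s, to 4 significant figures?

Q = A·v = 0.008316 m² × 2.828 m/s = 0.02352 m³/s.
Converting: 0.02352 m³/s × 1000 = 23.52 L/s.

Q ≈ 23.52 L/s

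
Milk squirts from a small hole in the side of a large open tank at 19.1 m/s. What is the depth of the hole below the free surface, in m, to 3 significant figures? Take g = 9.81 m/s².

Torricelli: v = √(2gh), so h = v²/(2g).
h = 19.1²/(2·9.81) = 365/19.62 = 18.6 m.

18.6 m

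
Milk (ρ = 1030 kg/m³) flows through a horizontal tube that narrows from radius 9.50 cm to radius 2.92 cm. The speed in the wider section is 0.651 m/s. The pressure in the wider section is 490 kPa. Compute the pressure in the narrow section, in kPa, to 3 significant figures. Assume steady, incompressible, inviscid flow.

466 kPa

The volume flow rate is constant, so v₂ = (A₁/A₂)v₁ = (284/26.8)·0.651 = 6.89 m/s.
Bernoulli (h₁ = h₂): P₁ − P₂ = ½ρ(v₂² − v₁²).
P₂ = P₁ − ½ρ(v₂² − v₁²) = 490000 − ½·1030·(6.89² − 0.651²) = 490000 − 24200 = 466000 Pa.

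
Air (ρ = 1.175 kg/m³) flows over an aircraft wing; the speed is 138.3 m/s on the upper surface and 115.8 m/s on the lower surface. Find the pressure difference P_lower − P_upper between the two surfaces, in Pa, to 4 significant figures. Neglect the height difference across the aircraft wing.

With negligible Δh, P + ½ρv² is constant, so P_low − P_up = ½ρ(v_up² − v_low²).
ΔP = ½·1.175·(138.3² − 115.8²) = 3359 Pa.

ΔP ≈ 3359 Pa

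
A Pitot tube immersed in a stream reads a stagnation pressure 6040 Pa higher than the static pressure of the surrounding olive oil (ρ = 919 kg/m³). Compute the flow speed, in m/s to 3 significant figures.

The dynamic pressure equals the rise in static pressure at the stagnation point: ΔP = ½ρv².
v = √(2ΔP/ρ) = √(2·6040/919) = 3.63 m/s.

v ≈ 3.63 m/s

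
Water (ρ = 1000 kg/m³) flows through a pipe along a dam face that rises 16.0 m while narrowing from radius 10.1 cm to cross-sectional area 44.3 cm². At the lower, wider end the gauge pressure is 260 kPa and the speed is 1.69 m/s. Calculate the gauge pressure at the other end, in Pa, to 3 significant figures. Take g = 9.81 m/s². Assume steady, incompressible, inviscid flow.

P₂ = 29700 Pa

Continuity gives A₁v₁ = A₂v₂, so v₂ = (320 cm²)/(44.3 cm²) × 1.69 m/s = 12.2 m/s.
Applying Bernoulli between the two ends and solving for P₂: P₂ = P₁ + ½ρ(v₁² − v₂²) − ρgΔh.
P₂ = 260000 + ½·1000·(1.69² − 12.2²) − 1000·9.81·(+16.0) = 260000 + (-73300) − (157000) = 29700 Pa.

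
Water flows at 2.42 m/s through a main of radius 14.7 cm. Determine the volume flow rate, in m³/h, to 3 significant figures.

Q = A·v = 0.0679 m² × 2.42 m/s = 0.164 m³/s.
Converting: 0.164 m³/s × 3600 = 591 m³/h.

Q ≈ 591 m³/h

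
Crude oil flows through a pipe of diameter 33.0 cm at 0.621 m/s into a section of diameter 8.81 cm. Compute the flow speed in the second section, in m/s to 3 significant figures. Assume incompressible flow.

The volume flow rate is constant, so v₂ = (A₁/A₂)v₁ = (855/61.0)·0.621 = 8.71 m/s.

v₂ ≈ 8.71 m/s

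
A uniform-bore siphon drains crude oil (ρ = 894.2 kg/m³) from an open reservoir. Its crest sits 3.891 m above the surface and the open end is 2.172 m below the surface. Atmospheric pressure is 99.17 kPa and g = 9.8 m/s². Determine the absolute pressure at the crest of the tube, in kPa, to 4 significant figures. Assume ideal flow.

46.04 kPa

From the surface to the outlet (both open to atmosphere, surface at rest): v = √(2g·h_out) = √(2·9.8·2.172) = 6.525 m/s.
With constant cross-section the crest speed equals v; applying Bernoulli from the surface up to the crest, P_top = P_atm − ½ρv² − ρg·h_top.
P_top = 99170 − ½·894.2·6.525² − 894.2·9.8·3.891 = 46040 Pa.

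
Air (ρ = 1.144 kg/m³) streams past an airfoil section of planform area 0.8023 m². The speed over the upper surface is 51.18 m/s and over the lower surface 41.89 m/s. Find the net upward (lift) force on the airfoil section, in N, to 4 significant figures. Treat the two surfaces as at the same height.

F ≈ 396.8 N

With equal heights on the two surfaces, Bernoulli gives P_lower − P_upper = ½ρ(v_upper² − v_lower²).
ΔP = ½·1.144·(51.18² − 41.89²) = 494.6 Pa.
Lift = ΔP · A = 494.6 × 0.8023 = 396.8 N.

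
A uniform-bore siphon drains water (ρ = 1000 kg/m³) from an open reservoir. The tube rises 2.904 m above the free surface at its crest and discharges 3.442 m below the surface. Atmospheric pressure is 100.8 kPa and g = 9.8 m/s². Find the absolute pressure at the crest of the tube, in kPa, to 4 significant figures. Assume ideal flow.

From the surface to the outlet (both open to atmosphere, surface at rest): v = √(2g·h_out) = √(2·9.8·3.442) = 8.214 m/s.
Continuity keeps v the same throughout the tube; from surface to crest, P_atm + 0 = P_top + ½ρv² + ρg·h_top.
P_top = 100800 − ½·1000·8.214² − 1000·9.8·2.904 = 38610 Pa.

P_top ≈ 38.61 kPa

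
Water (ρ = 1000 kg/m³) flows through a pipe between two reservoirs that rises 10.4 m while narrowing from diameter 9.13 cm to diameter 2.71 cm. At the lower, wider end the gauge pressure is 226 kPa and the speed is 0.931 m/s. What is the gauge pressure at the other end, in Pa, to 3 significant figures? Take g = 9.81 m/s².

Mass conservation (A₁v₁ = A₂v₂) gives v₂ = 0.931 × 65.5/5.77 = 10.6 m/s.
Bernoulli: P₁ + ½ρv₁² + ρg h₁ = P₂ + ½ρv₂² + ρg h₂, so P₂ = P₁ + ½ρ(v₁² − v₂²) − ρg(h₂ − h₁).
P₂ = 226000 + ½·1000·(0.931² − 10.6²) − 1000·9.81·(+10.4) = 226000 + (-55400) − (102000) = 68600 Pa.

P₂ = 68600 Pa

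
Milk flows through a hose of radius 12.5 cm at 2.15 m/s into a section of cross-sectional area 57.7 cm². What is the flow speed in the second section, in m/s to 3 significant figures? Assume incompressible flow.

v₂ ≈ 18.3 m/s

Continuity gives A₁v₁ = A₂v₂, so v₂ = (491 cm²)/(57.7 cm²) × 2.15 m/s = 18.3 m/s.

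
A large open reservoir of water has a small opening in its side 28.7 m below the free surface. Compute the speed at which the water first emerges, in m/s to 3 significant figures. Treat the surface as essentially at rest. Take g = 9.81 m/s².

v ≈ 23.7 m/s

With the surface at rest and both surface and jet at atmospheric pressure, Bernoulli gives ρg h = ½ρv², so v = √(2gh) = √(2·9.81·28.7) = 23.7 m/s.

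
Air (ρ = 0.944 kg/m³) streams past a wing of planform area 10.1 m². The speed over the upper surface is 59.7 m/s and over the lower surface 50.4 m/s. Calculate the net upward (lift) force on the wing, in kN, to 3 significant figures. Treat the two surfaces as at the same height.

F ≈ 4.88 kN

From P + ½ρv² = const at equal height, P_low − P_up = ½ρ(v_up² − v_low²).
ΔP = ½·0.944·(59.7² − 50.4²) = 483 Pa.
Lift = ΔP · A = 483 × 10.1 = 4880 N.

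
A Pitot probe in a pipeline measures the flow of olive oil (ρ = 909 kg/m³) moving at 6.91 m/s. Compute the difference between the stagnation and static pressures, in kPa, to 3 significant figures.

21.7 kPa

Bernoulli between the free stream and the stagnation point: ½ρv² = P_stag − P_static.
ΔP = ½·909·6.91² = 21700 Pa.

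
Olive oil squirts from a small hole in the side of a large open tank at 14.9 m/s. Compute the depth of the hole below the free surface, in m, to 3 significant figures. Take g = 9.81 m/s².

For a small hole in a large open tank, ½v² = gh, giving h = v²/(2g).
h = 14.9²/(2·9.81) = 222/19.62 = 11.3 m.

h ≈ 11.3 m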